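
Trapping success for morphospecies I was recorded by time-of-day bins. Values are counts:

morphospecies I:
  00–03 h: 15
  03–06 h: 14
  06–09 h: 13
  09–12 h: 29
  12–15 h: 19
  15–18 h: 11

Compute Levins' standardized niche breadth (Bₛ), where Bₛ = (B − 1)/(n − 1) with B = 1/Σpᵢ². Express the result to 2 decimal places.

Proportions for morphospecies I (n=101): 15/101=0.1485, 14/101=0.1386, 13/101=0.1287, 29/101=0.2871, 19/101=0.1881, 11/101=0.1089
Σpᵢ² = 0.1485² + 0.1386² + 0.1287² + 0.2871² + 0.1881² + 0.1089² = 0.022052 + 0.019210 + 0.016564 + 0.082426 + 0.035382 + 0.011859 = 0.187493
B = 1 / 0.187493 = 5.3335
Bₛ = (B − 1)/(n − 1) = (5.3335 − 1)/(6 − 1) = 4.3335/5 = 0.8667

0.87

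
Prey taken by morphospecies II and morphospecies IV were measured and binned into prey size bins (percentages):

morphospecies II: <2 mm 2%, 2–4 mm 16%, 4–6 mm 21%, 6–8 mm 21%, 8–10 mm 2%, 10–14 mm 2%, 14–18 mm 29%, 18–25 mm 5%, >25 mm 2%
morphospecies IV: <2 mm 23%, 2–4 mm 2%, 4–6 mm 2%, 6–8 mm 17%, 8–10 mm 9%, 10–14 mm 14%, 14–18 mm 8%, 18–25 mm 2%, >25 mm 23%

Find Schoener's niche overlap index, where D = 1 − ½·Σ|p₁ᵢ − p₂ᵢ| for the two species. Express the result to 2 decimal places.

Convert percentages to proportions (divide by 100).
Σ|p₁ᵢ − p₂ᵢ| = 0.21 + 0.14 + 0.19 + 0.04 + 0.07 + 0.12 + 0.21 + 0.03 + 0.21 = 1.22
D = 1 − ½ × 1.22 = 1 − 0.610 = 0.3900

0.39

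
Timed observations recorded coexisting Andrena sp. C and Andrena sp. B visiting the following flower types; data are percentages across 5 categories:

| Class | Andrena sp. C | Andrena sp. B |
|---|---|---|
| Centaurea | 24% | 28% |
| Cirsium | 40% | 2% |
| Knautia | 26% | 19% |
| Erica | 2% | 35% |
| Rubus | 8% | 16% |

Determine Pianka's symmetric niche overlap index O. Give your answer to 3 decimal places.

Convert percentages to proportions (divide by 100).
Σ p₁ᵢp₂ᵢ = 0.0672 + 0.0080 + 0.0494 + 0.0070 + 0.0128 = 0.1444
Σp_1ᵢ² = 0.24² + 0.40² + 0.26² + 0.02² + 0.08² = 0.0576 + 0.1600 + 0.0676 + 0.0004 + 0.0064 = 0.2920
Σp_2ᵢ² = 0.28² + 0.02² + 0.19² + 0.35² + 0.16² = 0.0784 + 0.0004 + 0.0361 + 0.1225 + 0.0256 = 0.2630
O = 0.1444 / √(0.2920 × 0.2630) = 0.1444 / 0.277121 = 0.52107

0.521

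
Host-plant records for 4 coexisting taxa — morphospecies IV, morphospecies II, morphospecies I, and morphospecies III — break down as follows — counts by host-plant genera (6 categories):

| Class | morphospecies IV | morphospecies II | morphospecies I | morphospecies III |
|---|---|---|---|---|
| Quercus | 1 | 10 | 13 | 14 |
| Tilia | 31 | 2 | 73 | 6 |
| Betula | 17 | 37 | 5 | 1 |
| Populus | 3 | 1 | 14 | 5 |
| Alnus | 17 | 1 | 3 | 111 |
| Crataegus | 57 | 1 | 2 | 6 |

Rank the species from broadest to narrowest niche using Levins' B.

Proportions for morphospecies IV (n=126): 1/126=0.0079, 31/126=0.2460, 17/126=0.1349, 3/126=0.0238, 17/126=0.1349, 57/126=0.4524
Proportions for morphospecies II (n=52): 10/52=0.1923, 2/52=0.0385, 37/52=0.7115, 1/52=0.0192, 1/52=0.0192, 1/52=0.0192
Proportions for morphospecies I (n=110): 13/110=0.1182, 73/110=0.6636, 5/110=0.0455, 14/110=0.1273, 3/110=0.0273, 2/110=0.0182
Proportions for morphospecies III (n=143): 14/143=0.0979, 6/143=0.0420, 1/143=0.0070, 5/143=0.0350, 111/143=0.7762, 6/143=0.0420
Σp_IVᵢ² = 0.0079² + 0.2460² + 0.1349² + 0.0238² + 0.1349² + 0.4524² = 0.000062 + 0.060516 + 0.018198 + 0.000566 + 0.018198 + 0.204666 = 0.302206
B_IV = 1 / 0.302206 = 3.3090
Σp_IIᵢ² = 0.1923² + 0.0385² + 0.7115² + 0.0192² + 0.0192² + 0.0192² = 0.036979 + 0.001482 + 0.506232 + 0.000369 + 0.000369 + 0.000369 = 0.545800
B_II = 1 / 0.545800 = 1.8322
Σp_Iᵢ² = 0.1182² + 0.6636² + 0.0455² + 0.1273² + 0.0273² + 0.0182² = 0.013971 + 0.440365 + 0.002070 + 0.016205 + 0.000745 + 0.000331 = 0.473687
B_I = 1 / 0.473687 = 2.1111
Σp_IIIᵢ² = 0.0979² + 0.0420² + 0.0070² + 0.0350² + 0.7762² + 0.0420² = 0.009584 + 0.001764 + 0.000049 + 0.001225 + 0.602486 + 0.001764 = 0.616872
B_III = 1 / 0.616872 = 1.6211
Ranking by B (broadest → narrowest): morphospecies IV (3.31) > morphospecies I (2.11) > morphospecies II (1.83) > morphospecies III (1.62)

morphospecies IV > morphospecies I > morphospecies II > morphospecies III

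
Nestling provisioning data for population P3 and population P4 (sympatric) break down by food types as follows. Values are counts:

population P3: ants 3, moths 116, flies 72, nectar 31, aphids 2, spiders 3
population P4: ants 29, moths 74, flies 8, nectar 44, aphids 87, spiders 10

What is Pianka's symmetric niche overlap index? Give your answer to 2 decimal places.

Proportions for population P3 (n=227): 3/227=0.0132, 116/227=0.5110, 72/227=0.3172, 31/227=0.1366, 2/227=0.0088, 3/227=0.0132
Proportions for population P4 (n=252): 29/252=0.1151, 74/252=0.2937, 8/252=0.0317, 44/252=0.1746, 87/252=0.3452, 10/252=0.0397
Σ p₁ᵢp₂ᵢ = 0.001519 + 0.150081 + 0.010055 + 0.023850 + 0.003038 + 0.000524 = 0.189067
Σp_1ᵢ² = 0.0132² + 0.5110² + 0.3172² + 0.1366² + 0.0088² + 0.0132² = 0.000174 + 0.261121 + 0.100616 + 0.018660 + 0.000077 + 0.000174 = 0.380822
Σp_2ᵢ² = 0.1151² + 0.2937² + 0.0317² + 0.1746² + 0.3452² + 0.0397² = 0.013248 + 0.086260 + 0.001005 + 0.030485 + 0.119163 + 0.001576 = 0.251737
O = 0.189067 / √(0.380822 × 0.251737) = 0.189067 / 0.3096239 = 0.6106

0.61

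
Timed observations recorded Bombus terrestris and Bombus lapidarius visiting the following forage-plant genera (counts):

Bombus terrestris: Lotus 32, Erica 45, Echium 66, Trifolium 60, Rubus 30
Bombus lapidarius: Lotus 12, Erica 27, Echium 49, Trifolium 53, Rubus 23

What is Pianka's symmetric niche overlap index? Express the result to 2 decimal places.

0.98

Proportions for Bombus terrestris (n=233): 32/233=0.1373, 45/233=0.1931, 66/233=0.2833, 60/233=0.2575, 30/233=0.1288
Proportions for Bombus lapidarius (n=164): 12/164=0.0732, 27/164=0.1646, 49/164=0.2988, 53/164=0.3232, 23/164=0.1402
Σ p₁ᵢp₂ᵢ = 0.010050 + 0.031784 + 0.084650 + 0.083224 + 0.018058 = 0.227766
Σp_1ᵢ² = 0.1373² + 0.1931² + 0.2833² + 0.2575² + 0.1288² = 0.018851 + 0.037288 + 0.080259 + 0.066306 + 0.016589 = 0.219293
Σp_2ᵢ² = 0.0732² + 0.1646² + 0.2988² + 0.3232² + 0.1402² = 0.005358 + 0.027093 + 0.089281 + 0.104458 + 0.019656 = 0.245846
O = 0.227766 / √(0.219293 × 0.245846) = 0.227766 / 0.2321902 = 0.9809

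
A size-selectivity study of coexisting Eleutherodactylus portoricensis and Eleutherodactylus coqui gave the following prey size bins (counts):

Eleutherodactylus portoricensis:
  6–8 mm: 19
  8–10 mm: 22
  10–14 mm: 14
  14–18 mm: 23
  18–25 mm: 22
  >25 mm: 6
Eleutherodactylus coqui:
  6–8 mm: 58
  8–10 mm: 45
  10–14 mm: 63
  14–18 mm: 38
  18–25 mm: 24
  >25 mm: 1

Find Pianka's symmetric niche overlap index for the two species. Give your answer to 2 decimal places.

Proportions for Eleutherodactylus portoricensis (n=106): 19/106=0.1792, 22/106=0.2075, 14/106=0.1321, 23/106=0.2170, 22/106=0.2075, 6/106=0.0566
Proportions for Eleutherodactylus coqui (n=229): 58/229=0.2533, 45/229=0.1965, 63/229=0.2751, 38/229=0.1659, 24/229=0.1048, 1/229=0.0044
Σ p₁ᵢp₂ᵢ = 0.045391 + 0.040774 + 0.036341 + 0.036000 + 0.021746 + 0.000249 = 0.180501
Σp_1ᵢ² = 0.1792² + 0.2075² + 0.1321² + 0.2170² + 0.2075² + 0.0566² = 0.032113 + 0.043056 + 0.017450 + 0.047089 + 0.043056 + 0.003204 = 0.185968
Σp_2ᵢ² = 0.2533² + 0.1965² + 0.2751² + 0.1659² + 0.1048² + 0.0044² = 0.064161 + 0.038612 + 0.075680 + 0.027523 + 0.010983 + 0.000019 = 0.216978
O = 0.180501 / √(0.185968 × 0.216978) = 0.180501 / 0.2008755 = 0.8986

0.90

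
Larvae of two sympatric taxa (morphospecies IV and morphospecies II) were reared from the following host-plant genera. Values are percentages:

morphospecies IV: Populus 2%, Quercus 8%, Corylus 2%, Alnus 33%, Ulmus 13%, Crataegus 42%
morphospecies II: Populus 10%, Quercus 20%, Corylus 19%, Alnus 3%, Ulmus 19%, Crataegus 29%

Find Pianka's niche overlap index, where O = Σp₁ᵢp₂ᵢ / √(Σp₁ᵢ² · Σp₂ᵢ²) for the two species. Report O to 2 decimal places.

0.70

Convert percentages to proportions (divide by 100).
Σ p₁ᵢp₂ᵢ = 0.0020 + 0.0160 + 0.0038 + 0.0099 + 0.0247 + 0.1218 = 0.1782
Σp_1ᵢ² = 0.02² + 0.08² + 0.02² + 0.33² + 0.13² + 0.42² = 0.0004 + 0.0064 + 0.0004 + 0.1089 + 0.0169 + 0.1764 = 0.3094
Σp_2ᵢ² = 0.10² + 0.20² + 0.19² + 0.03² + 0.19² + 0.29² = 0.0100 + 0.0400 + 0.0361 + 0.0009 + 0.0361 + 0.0841 = 0.2072
O = 0.1782 / √(0.3094 × 0.2072) = 0.1782 / 0.25319 = 0.7038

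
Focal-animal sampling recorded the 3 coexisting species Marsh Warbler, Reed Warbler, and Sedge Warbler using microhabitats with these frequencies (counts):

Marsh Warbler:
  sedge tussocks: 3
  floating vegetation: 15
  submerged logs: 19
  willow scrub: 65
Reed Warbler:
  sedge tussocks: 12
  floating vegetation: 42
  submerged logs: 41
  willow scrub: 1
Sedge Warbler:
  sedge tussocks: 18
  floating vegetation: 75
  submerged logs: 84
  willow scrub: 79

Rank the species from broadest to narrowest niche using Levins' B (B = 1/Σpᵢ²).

Sedge Warbler > Reed Warbler > Marsh Warbler

Proportions for Marsh Warbler (n=102): 3/102=0.0294, 15/102=0.1471, 19/102=0.1863, 65/102=0.6373
Proportions for Reed Warbler (n=96): 12/96=0.1250, 42/96=0.4375, 41/96=0.4271, 1/96=0.0104
Proportions for Sedge Warbler (n=256): 18/256=0.0703, 75/256=0.2930, 84/256=0.3281, 79/256=0.3086
Σp_Marsᵢ² = 0.0294² + 0.1471² + 0.1863² + 0.6373² = 0.000864 + 0.021638 + 0.034708 + 0.406151 = 0.463361
B_Mars = 1 / 0.463361 = 2.1581
Σp_Reedᵢ² = 0.1250² + 0.4375² + 0.4271² + 0.0104² = 0.015625 + 0.191406 + 0.182414 + 0.000108 = 0.389553
B_Reed = 1 / 0.389553 = 2.5670
Σp_Sedgᵢ² = 0.0703² + 0.2930² + 0.3281² + 0.3086² = 0.004942 + 0.085849 + 0.107650 + 0.095234 = 0.293675
B_Sedg = 1 / 0.293675 = 3.4051
Ranking by B (broadest → narrowest): Sedge Warbler (3.41) > Reed Warbler (2.57) > Marsh Warbler (2.16)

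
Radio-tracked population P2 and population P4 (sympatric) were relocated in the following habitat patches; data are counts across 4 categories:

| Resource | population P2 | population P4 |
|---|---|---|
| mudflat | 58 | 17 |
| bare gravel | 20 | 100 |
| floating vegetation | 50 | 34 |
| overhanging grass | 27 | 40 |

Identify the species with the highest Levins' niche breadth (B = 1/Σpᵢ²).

population P2

Proportions for population P2 (n=155): 58/155=0.3742, 20/155=0.1290, 50/155=0.3226, 27/155=0.1742
Proportions for population P4 (n=191): 17/191=0.0890, 100/191=0.5236, 34/191=0.1780, 40/191=0.2094
Σp_P2ᵢ² = 0.3742² + 0.1290² + 0.3226² + 0.1742² = 0.140026 + 0.016641 + 0.104071 + 0.030346 = 0.291084
B_P2 = 1 / 0.291084 = 3.4354
Σp_P4ᵢ² = 0.0890² + 0.5236² + 0.1780² + 0.2094² = 0.007921 + 0.274157 + 0.031684 + 0.043848 = 0.357610
B_P4 = 1 / 0.357610 = 2.7963
Highest B → broadest niche (most generalist): population P2 (B = 3.44).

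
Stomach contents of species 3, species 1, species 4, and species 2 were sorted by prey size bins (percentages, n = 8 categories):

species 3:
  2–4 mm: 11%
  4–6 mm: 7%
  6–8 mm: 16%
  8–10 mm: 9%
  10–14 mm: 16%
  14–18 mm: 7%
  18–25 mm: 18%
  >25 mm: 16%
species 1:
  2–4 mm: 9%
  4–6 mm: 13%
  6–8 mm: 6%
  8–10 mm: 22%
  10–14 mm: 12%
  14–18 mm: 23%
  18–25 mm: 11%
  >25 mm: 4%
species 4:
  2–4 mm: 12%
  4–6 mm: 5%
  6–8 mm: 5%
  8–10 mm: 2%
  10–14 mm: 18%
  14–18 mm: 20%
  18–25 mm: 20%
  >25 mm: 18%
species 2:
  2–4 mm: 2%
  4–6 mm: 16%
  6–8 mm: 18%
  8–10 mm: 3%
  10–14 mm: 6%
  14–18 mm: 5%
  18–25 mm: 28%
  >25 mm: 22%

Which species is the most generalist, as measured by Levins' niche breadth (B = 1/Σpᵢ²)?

species 3

Convert percentages to proportions (divide by 100).
Σp_3ᵢ² = 0.11² + 0.07² + 0.16² + 0.09² + 0.16² + 0.07² + 0.18² + 0.16² = 0.0121 + 0.0049 + 0.0256 + 0.0081 + 0.0256 + 0.0049 + 0.0324 + 0.0256 = 0.1392
B_3 = 1 / 0.1392 = 7.1839
Σp_1ᵢ² = 0.09² + 0.13² + 0.06² + 0.22² + 0.12² + 0.23² + 0.11² + 0.04² = 0.0081 + 0.0169 + 0.0036 + 0.0484 + 0.0144 + 0.0529 + 0.0121 + 0.0016 = 0.1580
B_1 = 1 / 0.1580 = 6.3291
Σp_4ᵢ² = 0.12² + 0.05² + 0.05² + 0.02² + 0.18² + 0.20² + 0.20² + 0.18² = 0.0144 + 0.0025 + 0.0025 + 0.0004 + 0.0324 + 0.0400 + 0.0400 + 0.0324 = 0.1646
B_4 = 1 / 0.1646 = 6.0753
Σp_2ᵢ² = 0.02² + 0.16² + 0.18² + 0.03² + 0.06² + 0.05² + 0.28² + 0.22² = 0.0004 + 0.0256 + 0.0324 + 0.0009 + 0.0036 + 0.0025 + 0.0784 + 0.0484 = 0.1922
B_2 = 1 / 0.1922 = 5.2029
Highest B → broadest niche (most generalist): species 3 (B = 7.18).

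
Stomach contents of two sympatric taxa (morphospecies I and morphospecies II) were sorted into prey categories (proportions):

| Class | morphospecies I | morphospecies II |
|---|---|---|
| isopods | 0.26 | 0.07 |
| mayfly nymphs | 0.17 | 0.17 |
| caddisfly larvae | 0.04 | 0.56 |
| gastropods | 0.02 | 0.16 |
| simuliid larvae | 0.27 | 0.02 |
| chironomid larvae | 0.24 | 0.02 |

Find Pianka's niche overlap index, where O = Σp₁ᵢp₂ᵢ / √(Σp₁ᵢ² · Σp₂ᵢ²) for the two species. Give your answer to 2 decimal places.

0.28

Σ p₁ᵢp₂ᵢ = 0.0182 + 0.0289 + 0.0224 + 0.0032 + 0.0054 + 0.0048 = 0.0829
Σp_1ᵢ² = 0.26² + 0.17² + 0.04² + 0.02² + 0.27² + 0.24² = 0.0676 + 0.0289 + 0.0016 + 0.0004 + 0.0729 + 0.0576 = 0.2290
Σp_2ᵢ² = 0.07² + 0.17² + 0.56² + 0.16² + 0.02² + 0.02² = 0.0049 + 0.0289 + 0.3136 + 0.0256 + 0.0004 + 0.0004 = 0.3738
O = 0.0829 / √(0.2290 × 0.3738) = 0.0829 / 0.29258 = 0.2833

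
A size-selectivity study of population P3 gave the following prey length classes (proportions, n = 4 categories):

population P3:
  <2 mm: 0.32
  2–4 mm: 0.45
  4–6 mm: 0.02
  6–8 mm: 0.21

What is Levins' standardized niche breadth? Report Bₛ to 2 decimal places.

Σpᵢ² = 0.32² + 0.45² + 0.02² + 0.21² = 0.1024 + 0.2025 + 0.0004 + 0.0441 = 0.3494
B = 1 / 0.3494 = 2.8620
Bₛ = (B − 1)/(n − 1) = (2.8620 − 1)/(4 − 1) = 1.8620/3 = 0.6207

0.62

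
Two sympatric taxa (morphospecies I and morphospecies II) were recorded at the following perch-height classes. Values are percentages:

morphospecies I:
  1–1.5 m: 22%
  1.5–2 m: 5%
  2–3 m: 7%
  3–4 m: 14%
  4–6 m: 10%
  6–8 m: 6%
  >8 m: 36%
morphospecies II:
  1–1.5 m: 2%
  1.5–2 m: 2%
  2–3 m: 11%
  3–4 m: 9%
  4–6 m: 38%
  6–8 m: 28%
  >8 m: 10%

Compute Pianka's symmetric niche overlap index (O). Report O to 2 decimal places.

Convert percentages to proportions (divide by 100).
Σ p₁ᵢp₂ᵢ = 0.0044 + 0.0010 + 0.0077 + 0.0126 + 0.0380 + 0.0168 + 0.0360 = 0.1165
Σp_1ᵢ² = 0.22² + 0.05² + 0.07² + 0.14² + 0.10² + 0.06² + 0.36² = 0.0484 + 0.0025 + 0.0049 + 0.0196 + 0.0100 + 0.0036 + 0.1296 = 0.2186
Σp_2ᵢ² = 0.02² + 0.02² + 0.11² + 0.09² + 0.38² + 0.28² + 0.10² = 0.0004 + 0.0004 + 0.0121 + 0.0081 + 0.1444 + 0.0784 + 0.0100 = 0.2538
O = 0.1165 / √(0.2186 × 0.2538) = 0.1165 / 0.23554 = 0.4946

0.49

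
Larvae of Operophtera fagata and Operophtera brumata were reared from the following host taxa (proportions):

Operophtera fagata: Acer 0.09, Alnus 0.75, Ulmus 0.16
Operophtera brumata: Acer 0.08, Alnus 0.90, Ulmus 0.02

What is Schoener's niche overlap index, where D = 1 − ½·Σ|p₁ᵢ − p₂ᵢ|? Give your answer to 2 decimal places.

Σ|p₁ᵢ − p₂ᵢ| = 0.01 + 0.15 + 0.14 = 0.30
D = 1 − ½ × 0.30 = 1 − 0.150 = 0.8500

0.85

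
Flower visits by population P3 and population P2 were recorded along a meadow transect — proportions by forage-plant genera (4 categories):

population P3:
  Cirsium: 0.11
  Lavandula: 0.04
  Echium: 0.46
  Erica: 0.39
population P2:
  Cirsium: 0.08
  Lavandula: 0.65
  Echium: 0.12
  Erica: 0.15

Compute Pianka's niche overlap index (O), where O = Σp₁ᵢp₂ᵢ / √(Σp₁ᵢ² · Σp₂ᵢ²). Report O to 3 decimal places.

0.354

Σ p₁ᵢp₂ᵢ = 0.0088 + 0.0260 + 0.0552 + 0.0585 = 0.1485
Σp_1ᵢ² = 0.11² + 0.04² + 0.46² + 0.39² = 0.0121 + 0.0016 + 0.2116 + 0.1521 = 0.3774
Σp_2ᵢ² = 0.08² + 0.65² + 0.12² + 0.15² = 0.0064 + 0.4225 + 0.0144 + 0.0225 = 0.4658
O = 0.1485 / √(0.3774 × 0.4658) = 0.1485 / 0.419277 = 0.35418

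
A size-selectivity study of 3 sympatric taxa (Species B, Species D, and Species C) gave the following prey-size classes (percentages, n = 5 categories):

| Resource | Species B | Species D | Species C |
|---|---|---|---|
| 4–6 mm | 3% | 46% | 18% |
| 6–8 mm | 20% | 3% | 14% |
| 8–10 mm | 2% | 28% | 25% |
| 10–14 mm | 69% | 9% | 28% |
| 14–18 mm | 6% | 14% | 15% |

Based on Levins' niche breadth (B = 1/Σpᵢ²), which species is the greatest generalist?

Convert percentages to proportions (divide by 100).
Σp_Bᵢ² = 0.03² + 0.20² + 0.02² + 0.69² + 0.06² = 0.0009 + 0.0400 + 0.0004 + 0.4761 + 0.0036 = 0.5210
B_B = 1 / 0.5210 = 1.9194
Σp_Dᵢ² = 0.46² + 0.03² + 0.28² + 0.09² + 0.14² = 0.2116 + 0.0009 + 0.0784 + 0.0081 + 0.0196 = 0.3186
B_D = 1 / 0.3186 = 3.1387
Σp_Cᵢ² = 0.18² + 0.14² + 0.25² + 0.28² + 0.15² = 0.0324 + 0.0196 + 0.0625 + 0.0784 + 0.0225 = 0.2154
B_C = 1 / 0.2154 = 4.6425
Highest B → broadest niche (most generalist): Species C (B = 4.64).

Species C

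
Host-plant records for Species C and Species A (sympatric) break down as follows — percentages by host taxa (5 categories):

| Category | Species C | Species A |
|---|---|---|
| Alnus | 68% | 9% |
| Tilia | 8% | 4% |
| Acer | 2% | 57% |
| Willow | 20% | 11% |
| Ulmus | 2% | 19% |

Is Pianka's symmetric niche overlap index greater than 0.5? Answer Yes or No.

No

Convert percentages to proportions (divide by 100).
Σ p₁ᵢp₂ᵢ = 0.0612 + 0.0032 + 0.0114 + 0.0220 + 0.0038 = 0.1016
Σp_1ᵢ² = 0.68² + 0.08² + 0.02² + 0.20² + 0.02² = 0.4624 + 0.0064 + 0.0004 + 0.0400 + 0.0004 = 0.5096
Σp_2ᵢ² = 0.09² + 0.04² + 0.57² + 0.11² + 0.19² = 0.0081 + 0.0016 + 0.3249 + 0.0121 + 0.0361 = 0.3828
O = 0.1016 / √(0.5096 × 0.3828) = 0.1016 / 0.44167 = 0.2300
O = 0.2300 < 0.5 → No.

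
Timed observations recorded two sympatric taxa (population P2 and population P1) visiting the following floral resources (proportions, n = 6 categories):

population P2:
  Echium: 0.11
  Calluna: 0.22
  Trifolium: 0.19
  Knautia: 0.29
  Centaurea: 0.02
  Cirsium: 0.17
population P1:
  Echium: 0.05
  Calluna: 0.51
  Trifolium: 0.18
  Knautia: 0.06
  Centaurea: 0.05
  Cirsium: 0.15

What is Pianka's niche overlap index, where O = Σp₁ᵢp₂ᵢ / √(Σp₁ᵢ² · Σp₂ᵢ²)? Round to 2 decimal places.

0.75

Σ p₁ᵢp₂ᵢ = 0.0055 + 0.1122 + 0.0342 + 0.0174 + 0.0010 + 0.0255 = 0.1958
Σp_1ᵢ² = 0.11² + 0.22² + 0.19² + 0.29² + 0.02² + 0.17² = 0.0121 + 0.0484 + 0.0361 + 0.0841 + 0.0004 + 0.0289 = 0.2100
Σp_2ᵢ² = 0.05² + 0.51² + 0.18² + 0.06² + 0.05² + 0.15² = 0.0025 + 0.2601 + 0.0324 + 0.0036 + 0.0025 + 0.0225 = 0.3236
O = 0.1958 / √(0.2100 × 0.3236) = 0.1958 / 0.26068 = 0.7511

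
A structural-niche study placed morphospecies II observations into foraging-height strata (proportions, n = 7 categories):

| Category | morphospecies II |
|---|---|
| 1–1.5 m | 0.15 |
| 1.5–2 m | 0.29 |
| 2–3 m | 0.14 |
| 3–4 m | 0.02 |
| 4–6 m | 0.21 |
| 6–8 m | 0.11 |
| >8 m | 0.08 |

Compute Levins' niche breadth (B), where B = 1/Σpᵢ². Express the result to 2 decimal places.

5.29

Σpᵢ² = 0.15² + 0.29² + 0.14² + 0.02² + 0.21² + 0.11² + 0.08² = 0.0225 + 0.0841 + 0.0196 + 0.0004 + 0.0441 + 0.0121 + 0.0064 = 0.1892
B = 1 / 0.1892 = 5.2854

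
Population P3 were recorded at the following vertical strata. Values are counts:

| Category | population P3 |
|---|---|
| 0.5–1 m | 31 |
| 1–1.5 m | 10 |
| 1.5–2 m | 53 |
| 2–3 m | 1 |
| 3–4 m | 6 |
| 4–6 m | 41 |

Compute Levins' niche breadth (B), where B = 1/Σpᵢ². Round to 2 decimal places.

3.61

Proportions for population P3 (n=142): 31/142=0.2183, 10/142=0.0704, 53/142=0.3732, 1/142=0.0070, 6/142=0.0423, 41/142=0.2887
Σpᵢ² = 0.2183² + 0.0704² + 0.3732² + 0.0070² + 0.0423² + 0.2887² = 0.047655 + 0.004956 + 0.139278 + 0.000049 + 0.001789 + 0.083348 = 0.277075
B = 1 / 0.277075 = 3.6091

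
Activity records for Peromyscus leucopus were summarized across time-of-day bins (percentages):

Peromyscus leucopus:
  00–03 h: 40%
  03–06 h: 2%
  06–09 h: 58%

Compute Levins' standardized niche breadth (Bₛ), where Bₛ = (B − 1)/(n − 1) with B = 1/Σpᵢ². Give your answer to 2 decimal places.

0.51

Convert percentages to proportions (divide by 100).
Σpᵢ² = 0.40² + 0.02² + 0.58² = 0.1600 + 0.0004 + 0.3364 = 0.4968
B = 1 / 0.4968 = 2.0129
Bₛ = (B − 1)/(n − 1) = (2.0129 − 1)/(3 − 1) = 1.0129/2 = 0.5065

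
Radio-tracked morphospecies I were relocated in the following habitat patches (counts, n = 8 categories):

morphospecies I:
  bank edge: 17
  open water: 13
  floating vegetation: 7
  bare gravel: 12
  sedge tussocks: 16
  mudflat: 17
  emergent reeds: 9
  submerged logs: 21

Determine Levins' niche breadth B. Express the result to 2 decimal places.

Proportions for morphospecies I (n=112): 17/112=0.1518, 13/112=0.1161, 7/112=0.0625, 12/112=0.1071, 16/112=0.1429, 17/112=0.1518, 9/112=0.0804, 21/112=0.1875
Σpᵢ² = 0.1518² + 0.1161² + 0.0625² + 0.1071² + 0.1429² + 0.1518² + 0.0804² + 0.1875² = 0.023043 + 0.013479 + 0.003906 + 0.011470 + 0.020420 + 0.023043 + 0.006464 + 0.035156 = 0.136981
B = 1 / 0.136981 = 7.3003

7.30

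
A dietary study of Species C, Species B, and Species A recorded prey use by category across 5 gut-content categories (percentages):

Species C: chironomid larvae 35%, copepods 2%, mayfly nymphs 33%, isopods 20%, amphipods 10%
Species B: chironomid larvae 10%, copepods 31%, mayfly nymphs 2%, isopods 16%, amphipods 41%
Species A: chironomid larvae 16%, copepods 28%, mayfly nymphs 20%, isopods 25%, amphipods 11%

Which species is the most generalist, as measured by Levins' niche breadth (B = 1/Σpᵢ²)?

Convert percentages to proportions (divide by 100).
Σp_Cᵢ² = 0.35² + 0.02² + 0.33² + 0.20² + 0.10² = 0.1225 + 0.0004 + 0.1089 + 0.0400 + 0.0100 = 0.2818
B_C = 1 / 0.2818 = 3.5486
Σp_Bᵢ² = 0.10² + 0.31² + 0.02² + 0.16² + 0.41² = 0.0100 + 0.0961 + 0.0004 + 0.0256 + 0.1681 = 0.3002
B_B = 1 / 0.3002 = 3.3311
Σp_Aᵢ² = 0.16² + 0.28² + 0.20² + 0.25² + 0.11² = 0.0256 + 0.0784 + 0.0400 + 0.0625 + 0.0121 = 0.2186
B_A = 1 / 0.2186 = 4.5746
Highest B → broadest niche (most generalist): Species A (B = 4.57).

Species A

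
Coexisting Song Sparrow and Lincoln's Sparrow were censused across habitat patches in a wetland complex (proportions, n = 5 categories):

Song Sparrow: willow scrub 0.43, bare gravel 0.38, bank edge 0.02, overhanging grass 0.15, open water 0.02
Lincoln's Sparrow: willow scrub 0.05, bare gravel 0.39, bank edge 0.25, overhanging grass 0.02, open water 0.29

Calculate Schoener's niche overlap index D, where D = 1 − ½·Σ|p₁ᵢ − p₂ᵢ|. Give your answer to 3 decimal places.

Σ|p₁ᵢ − p₂ᵢ| = 0.38 + 0.01 + 0.23 + 0.13 + 0.27 = 1.02
D = 1 − ½ × 1.02 = 1 − 0.510 = 0.49000

0.490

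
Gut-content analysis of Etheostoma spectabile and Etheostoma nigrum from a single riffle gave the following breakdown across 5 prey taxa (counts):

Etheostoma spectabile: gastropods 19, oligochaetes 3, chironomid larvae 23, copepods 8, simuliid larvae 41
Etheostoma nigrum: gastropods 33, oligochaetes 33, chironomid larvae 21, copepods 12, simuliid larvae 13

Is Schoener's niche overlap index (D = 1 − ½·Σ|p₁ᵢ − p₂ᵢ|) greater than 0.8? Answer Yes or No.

Proportions for Etheostoma spectabile (n=94): 19/94=0.2021, 3/94=0.0319, 23/94=0.2447, 8/94=0.0851, 41/94=0.4362
Proportions for Etheostoma nigrum (n=112): 33/112=0.2946, 33/112=0.2946, 21/112=0.1875, 12/112=0.1071, 13/112=0.1161
Σ|p₁ᵢ − p₂ᵢ| = 0.0925 + 0.2627 + 0.0572 + 0.0220 + 0.3201 = 0.7545
D = 1 − ½ × 0.7545 = 1 − 0.37725 = 0.62275
D = 0.62275 < 0.8 → No.

No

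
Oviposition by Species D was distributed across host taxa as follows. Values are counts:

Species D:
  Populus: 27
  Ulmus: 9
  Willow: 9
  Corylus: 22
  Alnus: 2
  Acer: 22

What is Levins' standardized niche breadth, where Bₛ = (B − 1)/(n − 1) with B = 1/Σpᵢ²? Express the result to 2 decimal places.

0.69

Proportions for Species D (n=91): 27/91=0.2967, 9/91=0.0989, 9/91=0.0989, 22/91=0.2418, 2/91=0.0220, 22/91=0.2418
Σpᵢ² = 0.2967² + 0.0989² + 0.0989² + 0.2418² + 0.0220² + 0.2418² = 0.088031 + 0.009781 + 0.009781 + 0.058467 + 0.000484 + 0.058467 = 0.225011
B = 1 / 0.225011 = 4.4442
Bₛ = (B − 1)/(n − 1) = (4.4442 − 1)/(6 − 1) = 3.4442/5 = 0.6888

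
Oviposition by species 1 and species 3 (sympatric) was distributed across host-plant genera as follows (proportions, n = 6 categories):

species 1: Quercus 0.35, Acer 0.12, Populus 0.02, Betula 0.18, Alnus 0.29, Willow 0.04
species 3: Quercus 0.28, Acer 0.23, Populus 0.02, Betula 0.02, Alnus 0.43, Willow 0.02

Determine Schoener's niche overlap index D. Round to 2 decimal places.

0.75

Σ|p₁ᵢ − p₂ᵢ| = 0.07 + 0.11 + 0.00 + 0.16 + 0.14 + 0.02 = 0.50
D = 1 − ½ × 0.50 = 1 − 0.250 = 0.7500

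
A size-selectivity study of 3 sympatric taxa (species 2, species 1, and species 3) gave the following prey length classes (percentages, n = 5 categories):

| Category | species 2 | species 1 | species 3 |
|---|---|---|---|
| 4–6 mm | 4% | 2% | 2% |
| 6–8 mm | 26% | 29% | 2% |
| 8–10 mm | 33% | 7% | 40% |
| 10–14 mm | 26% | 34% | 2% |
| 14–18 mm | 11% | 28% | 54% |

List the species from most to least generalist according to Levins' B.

species 2 > species 1 > species 3

Convert percentages to proportions (divide by 100).
Σp_2ᵢ² = 0.04² + 0.26² + 0.33² + 0.26² + 0.11² = 0.0016 + 0.0676 + 0.1089 + 0.0676 + 0.0121 = 0.2578
B_2 = 1 / 0.2578 = 3.8790
Σp_1ᵢ² = 0.02² + 0.29² + 0.07² + 0.34² + 0.28² = 0.0004 + 0.0841 + 0.0049 + 0.1156 + 0.0784 = 0.2834
B_1 = 1 / 0.2834 = 3.5286
Σp_3ᵢ² = 0.02² + 0.02² + 0.40² + 0.02² + 0.54² = 0.0004 + 0.0004 + 0.1600 + 0.0004 + 0.2916 = 0.4528
B_3 = 1 / 0.4528 = 2.2085
Ranking by B (broadest → narrowest): species 2 (3.88) > species 1 (3.53) > species 3 (2.21)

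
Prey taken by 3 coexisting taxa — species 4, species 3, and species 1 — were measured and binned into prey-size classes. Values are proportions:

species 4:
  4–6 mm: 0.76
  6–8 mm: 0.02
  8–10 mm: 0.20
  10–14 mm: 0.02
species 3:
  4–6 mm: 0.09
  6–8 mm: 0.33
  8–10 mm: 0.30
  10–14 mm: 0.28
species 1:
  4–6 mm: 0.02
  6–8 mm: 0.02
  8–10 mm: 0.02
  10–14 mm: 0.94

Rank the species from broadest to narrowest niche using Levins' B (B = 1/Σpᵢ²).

Σp_4ᵢ² = 0.76² + 0.02² + 0.20² + 0.02² = 0.5776 + 0.0004 + 0.0400 + 0.0004 = 0.6184
B_4 = 1 / 0.6184 = 1.6171
Σp_3ᵢ² = 0.09² + 0.33² + 0.30² + 0.28² = 0.0081 + 0.1089 + 0.0900 + 0.0784 = 0.2854
B_3 = 1 / 0.2854 = 3.5039
Σp_1ᵢ² = 0.02² + 0.02² + 0.02² + 0.94² = 0.0004 + 0.0004 + 0.0004 + 0.8836 = 0.8848
B_1 = 1 / 0.8848 = 1.1302
Ranking by B (broadest → narrowest): species 3 (3.50) > species 4 (1.62) > species 1 (1.13)

species 3 > species 4 > species 1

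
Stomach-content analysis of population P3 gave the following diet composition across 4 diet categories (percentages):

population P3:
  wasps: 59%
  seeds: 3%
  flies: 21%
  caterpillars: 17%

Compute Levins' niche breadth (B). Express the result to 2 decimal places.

2.37

Convert percentages to proportions (divide by 100).
Σpᵢ² = 0.59² + 0.03² + 0.21² + 0.17² = 0.3481 + 0.0009 + 0.0441 + 0.0289 = 0.4220
B = 1 / 0.4220 = 2.3697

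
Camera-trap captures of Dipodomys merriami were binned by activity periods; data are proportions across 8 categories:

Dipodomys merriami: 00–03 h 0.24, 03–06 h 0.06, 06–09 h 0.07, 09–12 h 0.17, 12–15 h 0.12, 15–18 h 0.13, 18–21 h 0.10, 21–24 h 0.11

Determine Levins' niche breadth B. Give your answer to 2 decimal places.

Σpᵢ² = 0.24² + 0.06² + 0.07² + 0.17² + 0.12² + 0.13² + 0.10² + 0.11² = 0.0576 + 0.0036 + 0.0049 + 0.0289 + 0.0144 + 0.0169 + 0.0100 + 0.0121 = 0.1484
B = 1 / 0.1484 = 6.7385

6.74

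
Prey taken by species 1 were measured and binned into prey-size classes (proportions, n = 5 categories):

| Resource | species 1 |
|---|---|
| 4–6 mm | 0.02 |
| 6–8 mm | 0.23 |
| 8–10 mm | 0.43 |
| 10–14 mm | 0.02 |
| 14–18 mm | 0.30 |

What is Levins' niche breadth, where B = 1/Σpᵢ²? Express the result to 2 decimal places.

Σpᵢ² = 0.02² + 0.23² + 0.43² + 0.02² + 0.30² = 0.0004 + 0.0529 + 0.1849 + 0.0004 + 0.0900 = 0.3286
B = 1 / 0.3286 = 3.0432

3.04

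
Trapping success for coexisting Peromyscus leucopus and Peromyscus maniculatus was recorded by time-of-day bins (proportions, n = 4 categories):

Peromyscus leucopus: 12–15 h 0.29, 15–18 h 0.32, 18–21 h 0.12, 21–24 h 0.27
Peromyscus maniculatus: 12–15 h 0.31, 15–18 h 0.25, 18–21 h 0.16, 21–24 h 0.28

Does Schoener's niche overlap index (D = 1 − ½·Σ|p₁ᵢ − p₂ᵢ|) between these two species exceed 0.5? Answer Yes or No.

Yes

Σ|p₁ᵢ − p₂ᵢ| = 0.02 + 0.07 + 0.04 + 0.01 = 0.14
D = 1 − ½ × 0.14 = 1 − 0.070 = 0.9300
D = 0.9300 > 0.5 → Yes.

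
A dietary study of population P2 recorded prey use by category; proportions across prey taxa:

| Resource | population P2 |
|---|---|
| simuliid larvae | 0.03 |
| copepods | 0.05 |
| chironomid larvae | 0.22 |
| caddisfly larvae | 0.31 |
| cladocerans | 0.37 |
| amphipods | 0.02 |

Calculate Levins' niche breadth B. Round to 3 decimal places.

Σpᵢ² = 0.03² + 0.05² + 0.22² + 0.31² + 0.37² + 0.02² = 0.0009 + 0.0025 + 0.0484 + 0.0961 + 0.1369 + 0.0004 = 0.2852
B = 1 / 0.2852 = 3.50631

3.506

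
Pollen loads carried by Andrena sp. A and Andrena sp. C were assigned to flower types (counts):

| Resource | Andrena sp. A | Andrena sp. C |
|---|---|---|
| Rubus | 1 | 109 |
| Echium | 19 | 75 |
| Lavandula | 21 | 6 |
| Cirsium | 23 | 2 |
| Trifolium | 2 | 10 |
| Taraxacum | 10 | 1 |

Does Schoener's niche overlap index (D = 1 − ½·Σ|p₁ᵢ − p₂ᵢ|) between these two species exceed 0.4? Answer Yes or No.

Proportions for Andrena sp. A (n=76): 1/76=0.0132, 19/76=0.2500, 21/76=0.2763, 23/76=0.3026, 2/76=0.0263, 10/76=0.1316
Proportions for Andrena sp. C (n=203): 109/203=0.5369, 75/203=0.3695, 6/203=0.0296, 2/203=0.0099, 10/203=0.0493, 1/203=0.0049
Σ|p₁ᵢ − p₂ᵢ| = 0.5237 + 0.1195 + 0.2467 + 0.2927 + 0.0230 + 0.1267 = 1.3323
D = 1 − ½ × 1.3323 = 1 − 0.66615 = 0.33385
D = 0.33385 < 0.4 → No.

No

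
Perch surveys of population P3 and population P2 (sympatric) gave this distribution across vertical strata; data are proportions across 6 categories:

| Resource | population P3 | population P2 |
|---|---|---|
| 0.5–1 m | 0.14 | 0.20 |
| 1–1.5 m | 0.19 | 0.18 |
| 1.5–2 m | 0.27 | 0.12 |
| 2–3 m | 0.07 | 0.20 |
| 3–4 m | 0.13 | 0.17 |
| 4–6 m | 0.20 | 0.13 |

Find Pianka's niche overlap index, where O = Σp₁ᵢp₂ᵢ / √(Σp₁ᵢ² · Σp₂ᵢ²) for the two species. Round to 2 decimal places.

Σ p₁ᵢp₂ᵢ = 0.0280 + 0.0342 + 0.0324 + 0.0140 + 0.0221 + 0.0260 = 0.1567
Σp_1ᵢ² = 0.14² + 0.19² + 0.27² + 0.07² + 0.13² + 0.20² = 0.0196 + 0.0361 + 0.0729 + 0.0049 + 0.0169 + 0.0400 = 0.1904
Σp_2ᵢ² = 0.20² + 0.18² + 0.12² + 0.20² + 0.17² + 0.13² = 0.0400 + 0.0324 + 0.0144 + 0.0400 + 0.0289 + 0.0169 = 0.1726
O = 0.1567 / √(0.1904 × 0.1726) = 0.1567 / 0.18128 = 0.8644

0.86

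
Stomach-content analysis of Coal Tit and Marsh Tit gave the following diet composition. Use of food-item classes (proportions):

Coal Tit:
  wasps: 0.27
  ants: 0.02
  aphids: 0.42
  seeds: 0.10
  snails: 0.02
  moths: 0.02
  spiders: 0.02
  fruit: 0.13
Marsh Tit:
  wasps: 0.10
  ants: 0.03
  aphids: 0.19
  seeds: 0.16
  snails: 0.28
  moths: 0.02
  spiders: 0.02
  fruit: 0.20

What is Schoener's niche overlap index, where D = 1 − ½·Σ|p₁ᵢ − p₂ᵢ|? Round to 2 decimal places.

0.60

Σ|p₁ᵢ − p₂ᵢ| = 0.17 + 0.01 + 0.23 + 0.06 + 0.26 + 0.00 + 0.00 + 0.07 = 0.80
D = 1 − ½ × 0.80 = 1 − 0.400 = 0.6000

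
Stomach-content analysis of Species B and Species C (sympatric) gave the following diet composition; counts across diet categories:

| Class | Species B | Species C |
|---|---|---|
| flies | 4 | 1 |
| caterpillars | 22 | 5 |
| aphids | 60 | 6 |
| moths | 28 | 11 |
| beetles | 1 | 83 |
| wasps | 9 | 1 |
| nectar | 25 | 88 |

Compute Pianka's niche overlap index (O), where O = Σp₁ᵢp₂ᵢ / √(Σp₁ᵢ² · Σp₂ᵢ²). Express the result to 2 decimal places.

Proportions for Species B (n=149): 4/149=0.0268, 22/149=0.1477, 60/149=0.4027, 28/149=0.1879, 1/149=0.0067, 9/149=0.0604, 25/149=0.1678
Proportions for Species C (n=195): 1/195=0.0051, 5/195=0.0256, 6/195=0.0308, 11/195=0.0564, 83/195=0.4256, 1/195=0.0051, 88/195=0.4513
Σ p₁ᵢp₂ᵢ = 0.000137 + 0.003781 + 0.012403 + 0.010598 + 0.002852 + 0.000308 + 0.075728 = 0.105807
Σp_1ᵢ² = 0.0268² + 0.1477² + 0.4027² + 0.1879² + 0.0067² + 0.0604² + 0.1678² = 0.000718 + 0.021815 + 0.162167 + 0.035306 + 0.000045 + 0.003648 + 0.028157 = 0.251856
Σp_2ᵢ² = 0.0051² + 0.0256² + 0.0308² + 0.0564² + 0.4256² + 0.0051² + 0.4513² = 0.000026 + 0.000655 + 0.000949 + 0.003181 + 0.181135 + 0.000026 + 0.203672 = 0.389644
O = 0.105807 / √(0.251856 × 0.389644) = 0.105807 / 0.3132638 = 0.3378

0.34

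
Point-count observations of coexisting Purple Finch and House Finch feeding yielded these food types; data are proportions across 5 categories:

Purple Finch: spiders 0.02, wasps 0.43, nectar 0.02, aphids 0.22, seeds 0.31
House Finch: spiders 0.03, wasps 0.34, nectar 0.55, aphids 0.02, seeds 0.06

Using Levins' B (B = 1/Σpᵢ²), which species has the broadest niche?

Purple Finch

Σp_Purpᵢ² = 0.02² + 0.43² + 0.02² + 0.22² + 0.31² = 0.0004 + 0.1849 + 0.0004 + 0.0484 + 0.0961 = 0.3302
B_Purp = 1 / 0.3302 = 3.0285
Σp_Housᵢ² = 0.03² + 0.34² + 0.55² + 0.02² + 0.06² = 0.0009 + 0.1156 + 0.3025 + 0.0004 + 0.0036 = 0.4230
B_Hous = 1 / 0.4230 = 2.3641
Highest B → broadest niche (most generalist): Purple Finch (B = 3.03).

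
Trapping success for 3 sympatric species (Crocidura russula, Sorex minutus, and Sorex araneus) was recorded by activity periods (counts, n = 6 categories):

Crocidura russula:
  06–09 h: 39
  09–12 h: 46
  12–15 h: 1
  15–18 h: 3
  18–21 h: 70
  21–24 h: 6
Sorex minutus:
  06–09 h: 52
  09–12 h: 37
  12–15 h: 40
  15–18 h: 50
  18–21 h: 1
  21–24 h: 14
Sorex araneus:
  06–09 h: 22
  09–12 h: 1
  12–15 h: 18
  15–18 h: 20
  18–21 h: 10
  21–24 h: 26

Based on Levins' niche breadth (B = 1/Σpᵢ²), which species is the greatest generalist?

Proportions for Crocidura russula (n=165): 39/165=0.2364, 46/165=0.2788, 1/165=0.0061, 3/165=0.0182, 70/165=0.4242, 6/165=0.0364
Proportions for Sorex minutus (n=194): 52/194=0.2680, 37/194=0.1907, 40/194=0.2062, 50/194=0.2577, 1/194=0.0052, 14/194=0.0722
Proportions for Sorex araneus (n=97): 22/97=0.2268, 1/97=0.0103, 18/97=0.1856, 20/97=0.2062, 10/97=0.1031, 26/97=0.2680
Σp_russᵢ² = 0.2364² + 0.2788² + 0.0061² + 0.0182² + 0.4242² + 0.0364² = 0.055885 + 0.077729 + 0.000037 + 0.000331 + 0.179946 + 0.001325 = 0.315253
B_russ = 1 / 0.315253 = 3.1721
Σp_minuᵢ² = 0.2680² + 0.1907² + 0.2062² + 0.2577² + 0.0052² + 0.0722² = 0.071824 + 0.036366 + 0.042518 + 0.066409 + 0.000027 + 0.005213 = 0.222357
B_minu = 1 / 0.222357 = 4.4973
Σp_aranᵢ² = 0.2268² + 0.0103² + 0.1856² + 0.2062² + 0.1031² + 0.2680² = 0.051438 + 0.000106 + 0.034447 + 0.042518 + 0.010630 + 0.071824 = 0.210963
B_aran = 1 / 0.210963 = 4.7402
Highest B → broadest niche (most generalist): Sorex araneus (B = 4.74).

Sorex araneus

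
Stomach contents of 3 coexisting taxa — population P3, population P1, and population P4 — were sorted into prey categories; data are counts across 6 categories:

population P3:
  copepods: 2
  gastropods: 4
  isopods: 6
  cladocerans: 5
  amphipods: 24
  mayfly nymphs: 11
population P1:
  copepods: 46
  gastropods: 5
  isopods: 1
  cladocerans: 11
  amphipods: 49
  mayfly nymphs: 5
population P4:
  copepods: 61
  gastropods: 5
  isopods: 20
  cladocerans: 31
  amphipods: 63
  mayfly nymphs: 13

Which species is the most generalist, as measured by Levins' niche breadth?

population P4

Proportions for population P3 (n=52): 2/52=0.0385, 4/52=0.0769, 6/52=0.1154, 5/52=0.0962, 24/52=0.4615, 11/52=0.2115
Proportions for population P1 (n=117): 46/117=0.3932, 5/117=0.0427, 1/117=0.0085, 11/117=0.0940, 49/117=0.4188, 5/117=0.0427
Proportions for population P4 (n=193): 61/193=0.3161, 5/193=0.0259, 20/193=0.1036, 31/193=0.1606, 63/193=0.3264, 13/193=0.0674
Σp_P3ᵢ² = 0.0385² + 0.0769² + 0.1154² + 0.0962² + 0.4615² + 0.2115² = 0.001482 + 0.005914 + 0.013317 + 0.009254 + 0.212982 + 0.044732 = 0.287681
B_P3 = 1 / 0.287681 = 3.4761
Σp_P1ᵢ² = 0.3932² + 0.0427² + 0.0085² + 0.0940² + 0.4188² + 0.0427² = 0.154606 + 0.001823 + 0.000072 + 0.008836 + 0.175393 + 0.001823 = 0.342553
B_P1 = 1 / 0.342553 = 2.9193
Σp_P4ᵢ² = 0.3161² + 0.0259² + 0.1036² + 0.1606² + 0.3264² + 0.0674² = 0.099919 + 0.000671 + 0.010733 + 0.025792 + 0.106537 + 0.004543 = 0.248195
B_P4 = 1 / 0.248195 = 4.0291
Highest B → broadest niche (most generalist): population P4 (B = 4.03).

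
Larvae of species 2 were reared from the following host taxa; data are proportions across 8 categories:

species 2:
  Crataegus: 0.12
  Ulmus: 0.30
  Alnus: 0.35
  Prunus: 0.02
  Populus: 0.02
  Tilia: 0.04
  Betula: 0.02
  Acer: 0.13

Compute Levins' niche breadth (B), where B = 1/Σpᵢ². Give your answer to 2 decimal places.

4.06

Σpᵢ² = 0.12² + 0.30² + 0.35² + 0.02² + 0.02² + 0.04² + 0.02² + 0.13² = 0.0144 + 0.0900 + 0.1225 + 0.0004 + 0.0004 + 0.0016 + 0.0004 + 0.0169 = 0.2466
B = 1 / 0.2466 = 4.0552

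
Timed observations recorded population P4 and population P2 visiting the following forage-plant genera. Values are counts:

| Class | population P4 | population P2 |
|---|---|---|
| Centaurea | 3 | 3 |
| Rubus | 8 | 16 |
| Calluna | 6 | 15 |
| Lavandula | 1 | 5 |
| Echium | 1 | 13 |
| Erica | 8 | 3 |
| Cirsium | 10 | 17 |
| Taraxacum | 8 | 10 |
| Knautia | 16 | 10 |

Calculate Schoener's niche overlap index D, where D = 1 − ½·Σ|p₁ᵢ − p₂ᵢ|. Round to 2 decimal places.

Proportions for population P4 (n=61): 3/61=0.0492, 8/61=0.1311, 6/61=0.0984, 1/61=0.0164, 1/61=0.0164, 8/61=0.1311, 10/61=0.1639, 8/61=0.1311, 16/61=0.2623
Proportions for population P2 (n=92): 3/92=0.0326, 16/92=0.1739, 15/92=0.1630, 5/92=0.0543, 13/92=0.1413, 3/92=0.0326, 17/92=0.1848, 10/92=0.1087, 10/92=0.1087
Σ|p₁ᵢ − p₂ᵢ| = 0.0166 + 0.0428 + 0.0646 + 0.0379 + 0.1249 + 0.0985 + 0.0209 + 0.0224 + 0.1536 = 0.5822
D = 1 − ½ × 0.5822 = 1 − 0.29110 = 0.70890

0.71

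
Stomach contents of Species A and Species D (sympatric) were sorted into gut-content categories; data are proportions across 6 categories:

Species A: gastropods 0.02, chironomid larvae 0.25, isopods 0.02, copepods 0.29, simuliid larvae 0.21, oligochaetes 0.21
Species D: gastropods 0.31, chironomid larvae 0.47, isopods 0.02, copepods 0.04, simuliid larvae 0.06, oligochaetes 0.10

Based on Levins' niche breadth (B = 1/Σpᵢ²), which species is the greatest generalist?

Σp_Aᵢ² = 0.02² + 0.25² + 0.02² + 0.29² + 0.21² + 0.21² = 0.0004 + 0.0625 + 0.0004 + 0.0841 + 0.0441 + 0.0441 = 0.2356
B_A = 1 / 0.2356 = 4.2445
Σp_Dᵢ² = 0.31² + 0.47² + 0.02² + 0.04² + 0.06² + 0.10² = 0.0961 + 0.2209 + 0.0004 + 0.0016 + 0.0036 + 0.0100 = 0.3326
B_D = 1 / 0.3326 = 3.0066
Highest B → broadest niche (most generalist): Species A (B = 4.24).

Species A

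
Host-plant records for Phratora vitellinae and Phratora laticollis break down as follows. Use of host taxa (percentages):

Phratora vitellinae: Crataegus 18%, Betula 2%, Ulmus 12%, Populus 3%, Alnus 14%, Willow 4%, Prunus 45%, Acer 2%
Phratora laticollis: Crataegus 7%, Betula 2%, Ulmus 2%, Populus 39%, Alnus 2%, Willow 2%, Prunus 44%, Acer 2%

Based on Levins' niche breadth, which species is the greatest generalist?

Phratora vitellinae

Convert percentages to proportions (divide by 100).
Σp_viteᵢ² = 0.18² + 0.02² + 0.12² + 0.03² + 0.14² + 0.04² + 0.45² + 0.02² = 0.0324 + 0.0004 + 0.0144 + 0.0009 + 0.0196 + 0.0016 + 0.2025 + 0.0004 = 0.2722
B_vite = 1 / 0.2722 = 3.6738
Σp_latiᵢ² = 0.07² + 0.02² + 0.02² + 0.39² + 0.02² + 0.02² + 0.44² + 0.02² = 0.0049 + 0.0004 + 0.0004 + 0.1521 + 0.0004 + 0.0004 + 0.1936 + 0.0004 = 0.3526
B_lati = 1 / 0.3526 = 2.8361
Highest B → broadest niche (most generalist): Phratora vitellinae (B = 3.67).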